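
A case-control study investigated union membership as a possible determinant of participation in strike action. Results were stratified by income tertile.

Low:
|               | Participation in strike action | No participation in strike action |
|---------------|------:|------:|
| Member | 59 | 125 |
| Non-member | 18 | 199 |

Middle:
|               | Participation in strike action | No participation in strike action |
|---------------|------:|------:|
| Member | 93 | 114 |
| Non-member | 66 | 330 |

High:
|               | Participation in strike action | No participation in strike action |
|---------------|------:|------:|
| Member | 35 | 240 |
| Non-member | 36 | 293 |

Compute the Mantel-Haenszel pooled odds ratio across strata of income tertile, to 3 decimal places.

2.999

OR_MH = Σ(aᵢdᵢ/nᵢ) / Σ(bᵢcᵢ/nᵢ), where nᵢ is the stratum total.
Stratum 1 (Low): n = 401; a·d/n = 59·199/401 = 29.2793; b·c/n = 125·18/401 = 5.6110
Stratum 2 (Middle): n = 603; a·d/n = 93·330/603 = 50.8955; b·c/n = 114·66/603 = 12.4776
Stratum 3 (High): n = 604; a·d/n = 35·293/604 = 16.9785; b·c/n = 240·36/604 = 14.3046
OR_MH = (29.2793 + 50.8955 + 16.9785) / (5.6110 + 12.4776 + 14.3046) = 97.1533 / 32.3932 = 2.99919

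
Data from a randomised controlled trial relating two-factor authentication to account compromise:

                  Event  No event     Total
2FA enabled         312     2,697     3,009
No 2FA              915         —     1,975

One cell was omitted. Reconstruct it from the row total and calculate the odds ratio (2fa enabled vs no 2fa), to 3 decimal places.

The missing cell is in the unexposed row: 1975 − 915 = 1060.
So a = 312, b = 2697, c = 915, d = 1060.
OR = (a·d)/(b·c) = (312 × 1060) / (2697 × 915) = 330720 / 2467755 = 0.13402

0.134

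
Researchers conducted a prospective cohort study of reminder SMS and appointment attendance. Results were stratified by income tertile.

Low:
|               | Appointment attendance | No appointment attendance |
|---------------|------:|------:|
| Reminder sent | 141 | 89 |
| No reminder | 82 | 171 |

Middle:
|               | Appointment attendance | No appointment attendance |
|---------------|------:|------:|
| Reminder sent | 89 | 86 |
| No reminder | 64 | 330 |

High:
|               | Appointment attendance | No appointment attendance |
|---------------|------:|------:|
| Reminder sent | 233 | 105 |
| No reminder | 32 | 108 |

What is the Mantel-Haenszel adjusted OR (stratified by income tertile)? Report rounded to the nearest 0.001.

OR_MH = Σ(aᵢdᵢ/nᵢ) / Σ(bᵢcᵢ/nᵢ), where nᵢ is the stratum total.
Stratum 1 (Low): n = 483; a·d/n = 141·171/483 = 49.9193; b·c/n = 89·82/483 = 15.1097
Stratum 2 (Middle): n = 569; a·d/n = 89·330/569 = 51.6169; b·c/n = 86·64/569 = 9.6731
Stratum 3 (High): n = 478; a·d/n = 233·108/478 = 52.6444; b·c/n = 105·32/478 = 7.0293
OR_MH = (49.9193 + 51.6169 + 52.6444) / (15.1097 + 9.6731 + 7.0293) = 154.1805 / 31.8121 = 4.84659

4.847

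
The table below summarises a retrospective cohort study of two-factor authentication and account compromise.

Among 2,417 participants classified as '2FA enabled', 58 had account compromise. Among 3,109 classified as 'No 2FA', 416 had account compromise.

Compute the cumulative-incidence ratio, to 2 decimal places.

From the description: a = 58, b = 2359, c = 416, d = 2693.
Risk in exposed = 58/2417 = 0.02400; risk in unexposed = 416/3109 = 0.13381.
RR = 0.02400 / 0.13381 = 0.17934
The risk is 82% lower among the exposed than among the unexposed.

0.18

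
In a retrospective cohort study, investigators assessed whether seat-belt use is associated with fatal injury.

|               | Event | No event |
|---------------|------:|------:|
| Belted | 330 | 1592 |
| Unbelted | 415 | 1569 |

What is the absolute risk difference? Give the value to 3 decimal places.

-0.037

Cells: a = 330, b = 1592, c = 415, d = 1569.
Risk in exposed = 330/1922 = 0.171696; risk in unexposed = 415/1984 = 0.209173.
Risk difference = 0.171696 − 0.209173 = -0.037477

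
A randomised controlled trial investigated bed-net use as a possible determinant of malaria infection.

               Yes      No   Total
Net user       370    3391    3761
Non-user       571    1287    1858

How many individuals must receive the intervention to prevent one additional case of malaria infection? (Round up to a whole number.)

Risk in treated group = 370/3761 = 0.09838; risk in control = 571/1858 = 0.30732.
Absolute risk reduction = 0.30732 − 0.09838 = 0.20894
NNT = 1 / ARR = 1 / 0.20894 = 4.786 → round up → 5

5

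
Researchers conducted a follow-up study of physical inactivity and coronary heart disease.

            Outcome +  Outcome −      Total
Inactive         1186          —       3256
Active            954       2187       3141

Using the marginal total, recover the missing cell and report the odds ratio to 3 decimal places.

1.313

The missing cell is in the exposed row: 3256 − 1186 = 2070.
So a = 1186, b = 2070, c = 954, d = 2187.
OR = (a·d)/(b·c) = (1186 × 2187) / (2070 × 954) = 2593782 / 1974780 = 1.31345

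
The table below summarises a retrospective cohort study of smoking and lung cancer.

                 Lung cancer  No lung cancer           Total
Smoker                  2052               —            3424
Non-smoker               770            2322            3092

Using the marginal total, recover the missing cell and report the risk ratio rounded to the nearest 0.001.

The missing cell is in the exposed row: 3424 − 2052 = 1372.
So a = 2052, b = 1372, c = 770, d = 2322.
RR = [a/(a+b)] / [c/(c+d)] = (2052/3424) / (770/3092) = 0.59930/0.24903 = 2.40654

2.407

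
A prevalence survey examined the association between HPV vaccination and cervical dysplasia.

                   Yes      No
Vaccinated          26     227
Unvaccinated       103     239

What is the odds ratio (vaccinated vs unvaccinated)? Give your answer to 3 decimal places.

Cells: a = 26, b = 227, c = 103, d = 239.
OR = (a·d)/(b·c) = (26 × 239) / (227 × 103) = 6214 / 23381 = 0.26577
Exposure is associated with lower odds of cervical dysplasia (OR = 0.27 < 1).

0.266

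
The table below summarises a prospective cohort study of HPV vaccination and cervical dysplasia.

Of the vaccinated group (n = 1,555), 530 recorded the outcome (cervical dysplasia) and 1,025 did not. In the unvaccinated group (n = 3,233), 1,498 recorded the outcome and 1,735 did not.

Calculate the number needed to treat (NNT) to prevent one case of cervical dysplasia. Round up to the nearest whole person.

Risk in treated group = 530/1555 = 0.34084; risk in control = 1498/3233 = 0.46335.
Absolute risk reduction = 0.46335 − 0.34084 = 0.12251
NNT = 1 / ARR = 1 / 0.12251 = 8.163 → round up → 9

9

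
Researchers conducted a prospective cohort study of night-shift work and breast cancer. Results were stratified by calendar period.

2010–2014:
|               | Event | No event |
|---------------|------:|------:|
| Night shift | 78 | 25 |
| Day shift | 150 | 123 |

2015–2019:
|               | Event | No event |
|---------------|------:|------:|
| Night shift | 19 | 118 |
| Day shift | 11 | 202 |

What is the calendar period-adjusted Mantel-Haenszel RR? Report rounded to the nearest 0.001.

RR_MH = Σ(aᵢ·n₀ᵢ/nᵢ) / Σ(cᵢ·n₁ᵢ/nᵢ), with n₁ᵢ = aᵢ+bᵢ (exposed), n₀ᵢ = cᵢ+dᵢ (unexposed), nᵢ = n₁ᵢ+n₀ᵢ.
Stratum 1 (2010–2014): n₁ = 103, n₀ = 273, n = 376; a·n₀/n = 78·273/376 = 56.6330; c·n₁/n = 150·103/376 = 41.0904
Stratum 2 (2015–2019): n₁ = 137, n₀ = 213, n = 350; a·n₀/n = 19·213/350 = 11.5629; c·n₁/n = 11·137/350 = 4.3057
RR_MH = (56.6330 + 11.5629) / (41.0904 + 4.3057) = 68.1958 / 45.3961 = 1.50224

1.502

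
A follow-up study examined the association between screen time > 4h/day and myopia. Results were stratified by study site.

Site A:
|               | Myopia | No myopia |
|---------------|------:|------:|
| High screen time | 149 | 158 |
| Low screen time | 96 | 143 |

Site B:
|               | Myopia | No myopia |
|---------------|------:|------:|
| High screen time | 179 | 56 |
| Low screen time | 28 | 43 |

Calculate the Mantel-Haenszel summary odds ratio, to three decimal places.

1.950

OR_MH = Σ(aᵢdᵢ/nᵢ) / Σ(bᵢcᵢ/nᵢ), where nᵢ is the stratum total.
Stratum 1 (Site A): n = 546; a·d/n = 149·143/546 = 39.0238; b·c/n = 158·96/546 = 27.7802
Stratum 2 (Site B): n = 306; a·d/n = 179·43/306 = 25.1536; b·c/n = 56·28/306 = 5.1242
OR_MH = (39.0238 + 25.1536) / (27.7802 + 5.1242) = 64.1774 / 32.9044 = 1.95042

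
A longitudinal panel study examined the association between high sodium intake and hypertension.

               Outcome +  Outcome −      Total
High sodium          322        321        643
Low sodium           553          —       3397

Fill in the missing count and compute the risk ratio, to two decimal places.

The missing cell is in the unexposed row: 3397 − 553 = 2844.
So a = 322, b = 321, c = 553, d = 2844.
RR = [a/(a+b)] / [c/(c+d)] = (322/643) / (553/3397) = 0.50078/0.16279 = 3.07621

3.08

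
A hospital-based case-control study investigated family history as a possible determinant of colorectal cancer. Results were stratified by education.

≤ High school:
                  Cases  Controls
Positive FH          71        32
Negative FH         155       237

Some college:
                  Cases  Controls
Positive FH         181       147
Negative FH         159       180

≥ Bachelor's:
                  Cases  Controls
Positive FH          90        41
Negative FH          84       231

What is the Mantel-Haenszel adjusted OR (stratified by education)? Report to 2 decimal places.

2.45

OR_MH = Σ(aᵢdᵢ/nᵢ) / Σ(bᵢcᵢ/nᵢ), where nᵢ is the stratum total.
Stratum 1 (≤ High school): n = 495; a·d/n = 71·237/495 = 33.9939; b·c/n = 32·155/495 = 10.0202
Stratum 2 (Some college): n = 667; a·d/n = 181·180/667 = 48.8456; b·c/n = 147·159/667 = 35.0420
Stratum 3 (≥ Bachelor's): n = 446; a·d/n = 90·231/446 = 46.6143; b·c/n = 41·84/446 = 7.7220
OR_MH = (33.9939 + 48.8456 + 46.6143) / (10.0202 + 35.0420 + 7.7220) = 129.4539 / 52.7842 = 2.45251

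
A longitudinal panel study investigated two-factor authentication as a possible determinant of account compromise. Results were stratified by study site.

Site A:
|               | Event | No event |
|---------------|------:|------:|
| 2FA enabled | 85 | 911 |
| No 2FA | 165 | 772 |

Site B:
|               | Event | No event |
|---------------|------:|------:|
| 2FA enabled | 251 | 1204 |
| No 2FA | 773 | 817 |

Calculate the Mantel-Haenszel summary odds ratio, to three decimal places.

OR_MH = Σ(aᵢdᵢ/nᵢ) / Σ(bᵢcᵢ/nᵢ), where nᵢ is the stratum total.
Stratum 1 (Site A): n = 1933; a·d/n = 85·772/1933 = 33.9472; b·c/n = 911·165/1933 = 77.7625
Stratum 2 (Site B): n = 3045; a·d/n = 251·817/3045 = 67.3455; b·c/n = 1204·773/3045 = 305.6460
OR_MH = (33.9472 + 67.3455) / (77.7625 + 305.6460) = 101.2927 / 383.4085 = 0.26419

0.264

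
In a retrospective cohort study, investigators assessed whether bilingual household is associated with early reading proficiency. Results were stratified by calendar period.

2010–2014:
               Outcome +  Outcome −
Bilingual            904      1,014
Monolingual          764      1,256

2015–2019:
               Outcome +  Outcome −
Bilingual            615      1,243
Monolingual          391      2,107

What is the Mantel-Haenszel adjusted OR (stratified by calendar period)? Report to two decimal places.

OR_MH = Σ(aᵢdᵢ/nᵢ) / Σ(bᵢcᵢ/nᵢ), where nᵢ is the stratum total.
Stratum 1 (2010–2014): n = 3938; a·d/n = 904·1256/3938 = 288.3250; b·c/n = 1014·764/3938 = 196.7232
Stratum 2 (2015–2019): n = 4356; a·d/n = 615·2107/4356 = 297.4759; b·c/n = 1243·391/4356 = 111.5732
OR_MH = (288.3250 + 297.4759) / (196.7232 + 111.5732) = 585.8009 / 308.2964 = 1.90012

1.90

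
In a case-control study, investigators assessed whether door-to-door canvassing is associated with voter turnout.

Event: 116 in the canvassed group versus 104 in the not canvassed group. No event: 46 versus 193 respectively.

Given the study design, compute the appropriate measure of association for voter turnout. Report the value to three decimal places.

4.680

From the description: a = 116, b = 46, c = 104, d = 193.
This is a case-control study: participants were sampled on outcome status, so risks in the source population cannot be estimated directly — relative risk is not valid here. The odds ratio is the appropriate measure.
OR = (a·d)/(b·c) = (116 × 193) / (46 × 104) = 22388 / 4784 = 4.67977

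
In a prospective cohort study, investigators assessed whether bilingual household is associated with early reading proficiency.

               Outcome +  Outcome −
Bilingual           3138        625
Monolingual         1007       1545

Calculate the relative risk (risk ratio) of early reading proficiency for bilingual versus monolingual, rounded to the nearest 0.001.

Cells: a = 3138, b = 625, c = 1007, d = 1545.
Risk in exposed = 3138/3763 = 0.83391; risk in unexposed = 1007/2552 = 0.39459.
RR = 0.83391 / 0.39459 = 2.11334
The risk among the exposed is 2.11 times that among the unexposed.

2.113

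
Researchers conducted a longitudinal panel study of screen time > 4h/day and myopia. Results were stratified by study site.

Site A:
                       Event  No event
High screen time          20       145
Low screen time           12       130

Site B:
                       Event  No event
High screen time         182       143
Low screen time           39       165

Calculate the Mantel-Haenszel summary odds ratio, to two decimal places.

4.02

OR_MH = Σ(aᵢdᵢ/nᵢ) / Σ(bᵢcᵢ/nᵢ), where nᵢ is the stratum total.
Stratum 1 (Site A): n = 307; a·d/n = 20·130/307 = 8.4691; b·c/n = 145·12/307 = 5.6678
Stratum 2 (Site B): n = 529; a·d/n = 182·165/529 = 56.7675; b·c/n = 143·39/529 = 10.5425
OR_MH = (8.4691 + 56.7675) / (5.6678 + 10.5425) = 65.2365 / 16.2103 = 4.02439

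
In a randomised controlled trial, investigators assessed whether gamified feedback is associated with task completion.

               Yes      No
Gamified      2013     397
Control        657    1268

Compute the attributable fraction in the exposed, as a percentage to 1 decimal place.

59.1

Cells: a = 2013, b = 397, c = 657, d = 1268.
Risk in exposed = 2013/2410 = 0.83527; risk in unexposed = 657/1925 = 0.34130.
RR = 0.83527/0.34130 = 2.44733
AR% = (RR − 1)/RR × 100 = (2.44733 − 1)/2.44733 × 100 = 59.1391%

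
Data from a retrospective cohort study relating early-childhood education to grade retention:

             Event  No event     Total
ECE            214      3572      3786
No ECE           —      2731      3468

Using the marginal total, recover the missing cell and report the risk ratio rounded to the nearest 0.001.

The missing cell is in the unexposed row: 3468 − 2731 = 737.
So a = 214, b = 3572, c = 737, d = 2731.
RR = [a/(a+b)] / [c/(c+d)] = (214/3786) / (737/3468) = 0.05652/0.21251 = 0.26598

0.266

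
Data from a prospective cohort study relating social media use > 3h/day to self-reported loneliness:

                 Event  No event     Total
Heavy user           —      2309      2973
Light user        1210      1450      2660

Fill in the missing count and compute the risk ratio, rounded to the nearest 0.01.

0.49

The missing cell is in the exposed row: 2973 − 2309 = 664.
So a = 664, b = 2309, c = 1210, d = 1450.
RR = [a/(a+b)] / [c/(c+d)] = (664/2973) / (1210/2660) = 0.22334/0.45489 = 0.49099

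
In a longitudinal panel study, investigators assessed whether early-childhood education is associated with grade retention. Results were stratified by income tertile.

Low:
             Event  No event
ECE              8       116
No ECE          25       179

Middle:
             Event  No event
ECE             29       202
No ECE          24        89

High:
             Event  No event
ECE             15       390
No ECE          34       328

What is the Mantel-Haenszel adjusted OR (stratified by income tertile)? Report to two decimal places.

0.45

OR_MH = Σ(aᵢdᵢ/nᵢ) / Σ(bᵢcᵢ/nᵢ), where nᵢ is the stratum total.
Stratum 1 (Low): n = 328; a·d/n = 8·179/328 = 4.3659; b·c/n = 116·25/328 = 8.8415
Stratum 2 (Middle): n = 344; a·d/n = 29·89/344 = 7.5029; b·c/n = 202·24/344 = 14.0930
Stratum 3 (High): n = 767; a·d/n = 15·328/767 = 6.4146; b·c/n = 390·34/767 = 17.2881
OR_MH = (4.3659 + 7.5029 + 6.4146) / (8.8415 + 14.0930 + 17.2881) = 18.2834 / 40.2226 = 0.45455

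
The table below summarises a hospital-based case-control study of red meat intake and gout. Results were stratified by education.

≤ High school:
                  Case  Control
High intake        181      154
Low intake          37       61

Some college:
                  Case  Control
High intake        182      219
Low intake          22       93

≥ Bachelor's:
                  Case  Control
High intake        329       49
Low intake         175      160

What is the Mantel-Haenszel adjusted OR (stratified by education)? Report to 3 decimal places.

3.827

OR_MH = Σ(aᵢdᵢ/nᵢ) / Σ(bᵢcᵢ/nᵢ), where nᵢ is the stratum total.
Stratum 1 (≤ High school): n = 433; a·d/n = 181·61/433 = 25.4988; b·c/n = 154·37/433 = 13.1594
Stratum 2 (Some college): n = 516; a·d/n = 182·93/516 = 32.8023; b·c/n = 219·22/516 = 9.3372
Stratum 3 (≥ Bachelor's): n = 713; a·d/n = 329·160/713 = 73.8289; b·c/n = 49·175/713 = 12.0266
OR_MH = (25.4988 + 32.8023 + 73.8289) / (13.1594 + 9.3372 + 12.0266) = 132.1301 / 34.5232 = 3.82728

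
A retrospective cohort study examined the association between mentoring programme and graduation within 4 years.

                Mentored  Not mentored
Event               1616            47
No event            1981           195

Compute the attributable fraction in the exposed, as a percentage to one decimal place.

Reading the table with exposure as columns: a = 1616 (Mentored, case), b = 1981 (Mentored, non-case), c = 47 (Not mentored, case), d = 195.
Risk in exposed = 1616/3597 = 0.44926; risk in unexposed = 47/242 = 0.19421.
RR = 0.44926/0.19421 = 2.31323
AR% = (RR − 1)/RR × 100 = (2.31323 − 1)/2.31323 × 100 = 56.7704%

56.8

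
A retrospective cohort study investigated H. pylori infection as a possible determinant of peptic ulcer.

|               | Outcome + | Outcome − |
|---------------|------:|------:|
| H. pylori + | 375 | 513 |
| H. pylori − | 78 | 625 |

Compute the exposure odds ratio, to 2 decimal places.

Cells: a = 375, b = 513, c = 78, d = 625.
OR = (a·d)/(b·c) = (375 × 625) / (513 × 78) = 234375 / 40014 = 5.85732
The odds of peptic ulcer are about 5.86 times as high in the h. pylori + group.

5.86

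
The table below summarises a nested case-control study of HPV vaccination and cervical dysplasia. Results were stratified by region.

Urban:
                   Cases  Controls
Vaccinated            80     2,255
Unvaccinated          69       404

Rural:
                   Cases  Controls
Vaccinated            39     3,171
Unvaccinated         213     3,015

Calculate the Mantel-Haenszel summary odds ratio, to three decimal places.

0.186

OR_MH = Σ(aᵢdᵢ/nᵢ) / Σ(bᵢcᵢ/nᵢ), where nᵢ is the stratum total.
Stratum 1 (Urban): n = 2808; a·d/n = 80·404/2808 = 11.5100; b·c/n = 2255·69/2808 = 55.4113
Stratum 2 (Rural): n = 6438; a·d/n = 39·3015/6438 = 18.2642; b·c/n = 3171·213/6438 = 104.9119
OR_MH = (11.5100 + 18.2642) / (55.4113 + 104.9119) = 29.7742 / 160.3233 = 0.18571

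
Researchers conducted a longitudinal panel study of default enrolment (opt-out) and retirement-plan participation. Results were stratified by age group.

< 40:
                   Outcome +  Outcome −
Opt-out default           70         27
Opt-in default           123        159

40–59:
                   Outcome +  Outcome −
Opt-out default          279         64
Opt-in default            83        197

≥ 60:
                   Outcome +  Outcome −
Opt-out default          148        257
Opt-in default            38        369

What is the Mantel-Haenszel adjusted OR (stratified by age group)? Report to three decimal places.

OR_MH = Σ(aᵢdᵢ/nᵢ) / Σ(bᵢcᵢ/nᵢ), where nᵢ is the stratum total.
Stratum 1 (< 40): n = 379; a·d/n = 70·159/379 = 29.3668; b·c/n = 27·123/379 = 8.7625
Stratum 2 (40–59): n = 623; a·d/n = 279·197/623 = 88.2231; b·c/n = 64·83/623 = 8.5265
Stratum 3 (≥ 60): n = 812; a·d/n = 148·369/812 = 67.2562; b·c/n = 257·38/812 = 12.0271
OR_MH = (29.3668 + 88.2231 + 67.2562) / (8.7625 + 8.5265 + 12.0271) = 184.8460 / 29.3161 = 6.30527

6.305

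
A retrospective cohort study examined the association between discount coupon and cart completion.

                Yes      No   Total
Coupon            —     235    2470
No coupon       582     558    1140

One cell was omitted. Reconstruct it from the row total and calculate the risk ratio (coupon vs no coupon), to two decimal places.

The missing cell is in the exposed row: 2470 − 235 = 2235.
So a = 2235, b = 235, c = 582, d = 558.
RR = [a/(a+b)] / [c/(c+d)] = (2235/2470) / (582/1140) = 0.90486/0.51053 = 1.77240

1.77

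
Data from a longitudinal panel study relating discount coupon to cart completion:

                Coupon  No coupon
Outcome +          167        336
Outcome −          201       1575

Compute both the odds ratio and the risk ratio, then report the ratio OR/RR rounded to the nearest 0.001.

1.509

Reading the table with exposure as columns: a = 167 (Coupon, case), b = 201 (Coupon, non-case), c = 336 (No coupon, case), d = 1575.
OR = (167·1575)/(201·336) = 263025/67536 = 3.89459
Risk in exposed = 167/368 = 0.45380; risk in unexposed = 336/1911 = 0.17582; RR = 2.58101
OR/RR = 3.89459 / 2.58101 = 1.50894
The outcome is not rare, so the OR lies further from 1 than the RR.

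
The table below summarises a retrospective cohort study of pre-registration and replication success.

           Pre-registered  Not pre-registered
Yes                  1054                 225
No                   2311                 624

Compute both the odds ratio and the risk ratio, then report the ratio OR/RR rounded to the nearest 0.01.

Reading the table with exposure as columns: a = 1054 (Pre-registered, case), b = 2311 (Pre-registered, non-case), c = 225 (Not pre-registered, case), d = 624.
OR = (1054·624)/(2311·225) = 657696/519975 = 1.26486
Risk in exposed = 1054/3365 = 0.31322; risk in unexposed = 225/849 = 0.26502; RR = 1.18190
OR/RR = 1.26486 / 1.18190 = 1.07019
The outcome is not rare, so the OR lies further from 1 than the RR.

1.07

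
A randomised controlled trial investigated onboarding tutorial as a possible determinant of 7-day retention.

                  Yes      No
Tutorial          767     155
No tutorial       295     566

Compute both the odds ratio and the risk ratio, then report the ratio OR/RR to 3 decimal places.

Cells: a = 767, b = 155, c = 295, d = 566.
OR = (767·566)/(155·295) = 434122/45725 = 9.49419
Risk in exposed = 767/922 = 0.83189; risk in unexposed = 295/861 = 0.34262; RR = 2.42798
OR/RR = 9.49419 / 2.42798 = 3.91032
The outcome is not rare, so the OR lies further from 1 than the RR.

3.910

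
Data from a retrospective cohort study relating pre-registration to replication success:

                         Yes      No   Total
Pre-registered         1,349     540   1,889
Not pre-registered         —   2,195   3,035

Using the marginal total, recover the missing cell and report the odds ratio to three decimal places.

6.528

The missing cell is in the unexposed row: 3035 − 2195 = 840.
So a = 1349, b = 540, c = 840, d = 2195.
OR = (a·d)/(b·c) = (1349 × 2195) / (540 × 840) = 2961055 / 453600 = 6.52790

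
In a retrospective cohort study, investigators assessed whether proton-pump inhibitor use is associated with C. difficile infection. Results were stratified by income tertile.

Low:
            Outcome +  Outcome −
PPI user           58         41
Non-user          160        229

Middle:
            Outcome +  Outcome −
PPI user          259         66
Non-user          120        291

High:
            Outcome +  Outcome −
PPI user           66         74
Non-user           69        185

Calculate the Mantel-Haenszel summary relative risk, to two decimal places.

2.12

RR_MH = Σ(aᵢ·n₀ᵢ/nᵢ) / Σ(cᵢ·n₁ᵢ/nᵢ), with n₁ᵢ = aᵢ+bᵢ (exposed), n₀ᵢ = cᵢ+dᵢ (unexposed), nᵢ = n₁ᵢ+n₀ᵢ.
Stratum 1 (Low): n₁ = 99, n₀ = 389, n = 488; a·n₀/n = 58·389/488 = 46.2336; c·n₁/n = 160·99/488 = 32.4590
Stratum 2 (Middle): n₁ = 325, n₀ = 411, n = 736; a·n₀/n = 259·411/736 = 144.6318; c·n₁/n = 120·325/736 = 52.9891
Stratum 3 (High): n₁ = 140, n₀ = 254, n = 394; a·n₀/n = 66·254/394 = 42.5482; c·n₁/n = 69·140/394 = 24.5178
RR_MH = (46.2336 + 144.6318 + 42.5482) / (32.4590 + 52.9891 + 24.5178) = 233.4136 / 109.9659 = 2.12260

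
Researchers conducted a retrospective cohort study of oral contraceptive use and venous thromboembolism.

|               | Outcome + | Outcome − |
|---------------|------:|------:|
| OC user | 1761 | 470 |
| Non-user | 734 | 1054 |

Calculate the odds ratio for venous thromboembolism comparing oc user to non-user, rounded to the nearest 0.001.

Cells: a = 1761, b = 470, c = 734, d = 1054.
OR = (a·d)/(b·c) = (1761 × 1054) / (470 × 734) = 1856094 / 344980 = 5.38029
The odds of venous thromboembolism are about 5.38 times as high in the oc user group.

5.380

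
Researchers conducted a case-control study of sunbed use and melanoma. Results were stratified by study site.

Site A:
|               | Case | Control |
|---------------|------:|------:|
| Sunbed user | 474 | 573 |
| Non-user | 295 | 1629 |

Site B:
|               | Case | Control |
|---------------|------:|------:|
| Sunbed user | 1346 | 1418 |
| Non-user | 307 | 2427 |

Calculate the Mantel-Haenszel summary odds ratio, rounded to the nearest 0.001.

6.276

OR_MH = Σ(aᵢdᵢ/nᵢ) / Σ(bᵢcᵢ/nᵢ), where nᵢ is the stratum total.
Stratum 1 (Site A): n = 2971; a·d/n = 474·1629/2971 = 259.8943; b·c/n = 573·295/2971 = 56.8950
Stratum 2 (Site B): n = 5498; a·d/n = 1346·2427/5498 = 594.1692; b·c/n = 1418·307/5498 = 79.1790
OR_MH = (259.8943 + 594.1692) / (56.8950 + 79.1790) = 854.0635 / 136.0740 = 6.27647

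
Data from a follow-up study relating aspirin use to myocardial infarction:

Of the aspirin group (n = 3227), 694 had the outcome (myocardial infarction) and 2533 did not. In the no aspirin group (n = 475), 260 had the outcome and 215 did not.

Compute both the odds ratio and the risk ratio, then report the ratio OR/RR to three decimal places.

0.577

From the description: a = 694, b = 2533, c = 260, d = 215.
OR = (694·215)/(2533·260) = 149210/658580 = 0.22656
Risk in exposed = 694/3227 = 0.21506; risk in unexposed = 260/475 = 0.54737; RR = 0.39290
OR/RR = 0.22656 / 0.39290 = 0.57665
The outcome is not rare, so the OR lies further from 1 than the RR.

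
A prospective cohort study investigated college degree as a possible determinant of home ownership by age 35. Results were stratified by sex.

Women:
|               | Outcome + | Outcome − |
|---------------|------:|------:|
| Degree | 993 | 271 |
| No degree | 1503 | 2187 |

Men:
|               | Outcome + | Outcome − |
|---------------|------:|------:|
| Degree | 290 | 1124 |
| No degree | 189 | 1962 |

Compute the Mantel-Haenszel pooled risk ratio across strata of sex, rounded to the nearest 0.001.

1.995

RR_MH = Σ(aᵢ·n₀ᵢ/nᵢ) / Σ(cᵢ·n₁ᵢ/nᵢ), with n₁ᵢ = aᵢ+bᵢ (exposed), n₀ᵢ = cᵢ+dᵢ (unexposed), nᵢ = n₁ᵢ+n₀ᵢ.
Stratum 1 (Women): n₁ = 1264, n₀ = 3690, n = 4954; a·n₀/n = 993·3690/4954 = 739.6387; c·n₁/n = 1503·1264/4954 = 383.4865
Stratum 2 (Men): n₁ = 1414, n₀ = 2151, n = 3565; a·n₀/n = 290·2151/3565 = 174.9762; c·n₁/n = 189·1414/3565 = 74.9638
RR_MH = (739.6387 + 174.9762) / (383.4865 + 74.9638) = 914.6148 / 458.4503 = 1.99501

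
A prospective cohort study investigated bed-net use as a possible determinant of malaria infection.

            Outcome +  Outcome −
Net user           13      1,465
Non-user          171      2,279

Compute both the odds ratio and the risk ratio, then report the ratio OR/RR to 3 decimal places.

0.938

Cells: a = 13, b = 1465, c = 171, d = 2279.
OR = (13·2279)/(1465·171) = 29627/250515 = 0.11826
Risk in exposed = 13/1478 = 0.00880; risk in unexposed = 171/2450 = 0.06980; RR = 0.12602
OR/RR = 0.11826 / 0.12602 = 0.93846
The outcome is rare in both groups, so OR ≈ RR (ratio near 1).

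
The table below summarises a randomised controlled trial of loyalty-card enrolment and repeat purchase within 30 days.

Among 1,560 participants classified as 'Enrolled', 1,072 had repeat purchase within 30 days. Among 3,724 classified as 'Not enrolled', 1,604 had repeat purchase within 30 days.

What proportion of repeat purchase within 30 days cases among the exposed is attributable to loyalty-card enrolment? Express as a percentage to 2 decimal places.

37.32

From the description: a = 1072, b = 488, c = 1604, d = 2120.
Risk in exposed = 1072/1560 = 0.68718; risk in unexposed = 1604/3724 = 0.43072.
RR = 0.68718/0.43072 = 1.59542
AR% = (RR − 1)/RR × 100 = (1.59542 − 1)/1.59542 × 100 = 37.3206%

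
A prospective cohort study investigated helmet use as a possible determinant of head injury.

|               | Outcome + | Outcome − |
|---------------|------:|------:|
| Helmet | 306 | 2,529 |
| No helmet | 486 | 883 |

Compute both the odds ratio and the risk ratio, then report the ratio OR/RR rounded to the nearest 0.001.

0.723

Cells: a = 306, b = 2529, c = 486, d = 883.
OR = (306·883)/(2529·486) = 270198/1229094 = 0.21984
Risk in exposed = 306/2835 = 0.10794; risk in unexposed = 486/1369 = 0.35500; RR = 0.30404
OR/RR = 0.21984 / 0.30404 = 0.72304
The outcome is not rare, so the OR lies further from 1 than the RR.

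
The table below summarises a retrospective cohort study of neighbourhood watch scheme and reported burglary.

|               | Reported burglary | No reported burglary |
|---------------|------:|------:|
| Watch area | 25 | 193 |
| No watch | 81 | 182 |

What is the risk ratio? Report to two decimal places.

Cells: a = 25, b = 193, c = 81, d = 182.
Risk in exposed = 25/218 = 0.11468; risk in unexposed = 81/263 = 0.30798.
RR = 0.11468 / 0.30798 = 0.37235
The risk is 63% lower among the exposed than among the unexposed.

0.37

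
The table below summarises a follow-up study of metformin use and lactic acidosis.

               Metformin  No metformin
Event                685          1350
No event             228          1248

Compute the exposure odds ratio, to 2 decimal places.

Reading the table with exposure as columns: a = 685 (Metformin, case), b = 228 (Metformin, non-case), c = 1350 (No metformin, case), d = 1248.
OR = (a·d)/(b·c) = (685 × 1248) / (228 × 1350) = 854880 / 307800 = 2.77739
The odds of lactic acidosis are about 2.78 times as high in the metformin group.

2.78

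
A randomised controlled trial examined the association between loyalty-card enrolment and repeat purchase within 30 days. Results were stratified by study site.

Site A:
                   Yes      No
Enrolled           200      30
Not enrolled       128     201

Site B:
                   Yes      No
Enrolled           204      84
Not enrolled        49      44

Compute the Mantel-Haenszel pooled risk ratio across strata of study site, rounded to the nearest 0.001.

RR_MH = Σ(aᵢ·n₀ᵢ/nᵢ) / Σ(cᵢ·n₁ᵢ/nᵢ), with n₁ᵢ = aᵢ+bᵢ (exposed), n₀ᵢ = cᵢ+dᵢ (unexposed), nᵢ = n₁ᵢ+n₀ᵢ.
Stratum 1 (Site A): n₁ = 230, n₀ = 329, n = 559; a·n₀/n = 200·329/559 = 117.7102; c·n₁/n = 128·230/559 = 52.6655
Stratum 2 (Site B): n₁ = 288, n₀ = 93, n = 381; a·n₀/n = 204·93/381 = 49.7953; c·n₁/n = 49·288/381 = 37.0394
RR_MH = (117.7102 + 49.7953) / (52.6655 + 37.0394) = 167.5055 / 89.7048 = 1.86730

1.867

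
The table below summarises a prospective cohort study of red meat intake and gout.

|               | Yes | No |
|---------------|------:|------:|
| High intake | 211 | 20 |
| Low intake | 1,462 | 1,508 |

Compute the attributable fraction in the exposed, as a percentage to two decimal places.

46.11

Cells: a = 211, b = 20, c = 1462, d = 1508.
Risk in exposed = 211/231 = 0.91342; risk in unexposed = 1462/2970 = 0.49226.
RR = 0.91342/0.49226 = 1.85558
AR% = (RR − 1)/RR × 100 = (1.85558 − 1)/1.85558 × 100 = 46.1085%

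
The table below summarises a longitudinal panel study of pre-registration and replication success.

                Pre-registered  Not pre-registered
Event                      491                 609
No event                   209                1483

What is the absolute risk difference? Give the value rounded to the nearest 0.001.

0.410

Reading the table with exposure as columns: a = 491 (Pre-registered, case), b = 209 (Pre-registered, non-case), c = 609 (Not pre-registered, case), d = 1483.
Risk in exposed = 491/700 = 0.701429; risk in unexposed = 609/2092 = 0.291109.
Risk difference = 0.701429 − 0.291109 = 0.410320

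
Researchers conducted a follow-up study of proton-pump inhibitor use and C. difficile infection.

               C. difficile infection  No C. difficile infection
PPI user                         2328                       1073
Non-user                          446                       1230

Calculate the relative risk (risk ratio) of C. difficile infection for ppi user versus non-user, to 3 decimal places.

Cells: a = 2328, b = 1073, c = 446, d = 1230.
Risk in exposed = 2328/3401 = 0.68450; risk in unexposed = 446/1676 = 0.26611.
RR = 0.68450 / 0.26611 = 2.57226
The risk among the exposed is 2.57 times that among the unexposed.

2.572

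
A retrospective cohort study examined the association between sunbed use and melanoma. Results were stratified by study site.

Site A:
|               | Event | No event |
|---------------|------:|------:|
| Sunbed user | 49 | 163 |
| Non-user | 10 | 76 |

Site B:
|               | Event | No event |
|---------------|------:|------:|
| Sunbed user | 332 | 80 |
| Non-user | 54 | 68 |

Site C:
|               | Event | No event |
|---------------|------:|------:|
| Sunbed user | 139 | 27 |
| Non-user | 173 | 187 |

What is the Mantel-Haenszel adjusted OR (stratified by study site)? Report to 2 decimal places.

OR_MH = Σ(aᵢdᵢ/nᵢ) / Σ(bᵢcᵢ/nᵢ), where nᵢ is the stratum total.
Stratum 1 (Site A): n = 298; a·d/n = 49·76/298 = 12.4966; b·c/n = 163·10/298 = 5.4698
Stratum 2 (Site B): n = 534; a·d/n = 332·68/534 = 42.2772; b·c/n = 80·54/534 = 8.0899
Stratum 3 (Site C): n = 526; a·d/n = 139·187/526 = 49.4163; b·c/n = 27·173/526 = 8.8802
OR_MH = (12.4966 + 42.2772 + 49.4163) / (5.4698 + 8.0899 + 8.8802) = 104.1901 / 22.4399 = 4.64307

4.64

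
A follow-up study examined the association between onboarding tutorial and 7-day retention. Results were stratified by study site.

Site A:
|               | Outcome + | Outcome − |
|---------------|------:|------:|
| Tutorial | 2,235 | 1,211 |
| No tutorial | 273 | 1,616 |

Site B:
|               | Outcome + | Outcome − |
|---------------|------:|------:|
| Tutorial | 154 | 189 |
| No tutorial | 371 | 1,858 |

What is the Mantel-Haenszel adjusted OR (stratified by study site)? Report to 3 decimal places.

8.834

OR_MH = Σ(aᵢdᵢ/nᵢ) / Σ(bᵢcᵢ/nᵢ), where nᵢ is the stratum total.
Stratum 1 (Site A): n = 5335; a·d/n = 2235·1616/5335 = 676.9934; b·c/n = 1211·273/5335 = 61.9687
Stratum 2 (Site B): n = 2572; a·d/n = 154·1858/2572 = 111.2488; b·c/n = 189·371/2572 = 27.2624
OR_MH = (676.9934 + 111.2488) / (61.9687 + 27.2624) = 788.2423 / 89.2311 = 8.83371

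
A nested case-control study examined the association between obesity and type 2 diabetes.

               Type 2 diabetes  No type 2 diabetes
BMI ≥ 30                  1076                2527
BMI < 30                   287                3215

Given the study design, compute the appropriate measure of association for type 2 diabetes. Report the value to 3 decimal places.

Cells: a = 1076, b = 2527, c = 287, d = 3215.
This is a nested case-control study: participants were sampled on outcome status, so risks in the source population cannot be estimated directly — relative risk is not valid here. The odds ratio is the appropriate measure.
OR = (a·d)/(b·c) = (1076 × 3215) / (2527 × 287) = 3459340 / 725249 = 4.76987

4.770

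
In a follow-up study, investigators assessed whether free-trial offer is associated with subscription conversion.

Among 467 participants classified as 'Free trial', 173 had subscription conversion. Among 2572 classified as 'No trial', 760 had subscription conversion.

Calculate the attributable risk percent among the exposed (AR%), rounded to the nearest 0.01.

20.23

From the description: a = 173, b = 294, c = 760, d = 1812.
Risk in exposed = 173/467 = 0.37045; risk in unexposed = 760/2572 = 0.29549.
RR = 0.37045/0.29549 = 1.25368
AR% = (RR − 1)/RR × 100 = (1.25368 − 1)/1.25368 × 100 = 20.2348%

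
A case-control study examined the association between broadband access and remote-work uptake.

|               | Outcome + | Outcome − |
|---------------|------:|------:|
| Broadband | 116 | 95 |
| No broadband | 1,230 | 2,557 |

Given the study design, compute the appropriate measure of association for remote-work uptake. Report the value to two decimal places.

Cells: a = 116, b = 95, c = 1230, d = 2557.
This is a case-control study: participants were sampled on outcome status, so risks in the source population cannot be estimated directly — relative risk is not valid here. The odds ratio is the appropriate measure.
OR = (a·d)/(b·c) = (116 × 2557) / (95 × 1230) = 296612 / 116850 = 2.53840

2.54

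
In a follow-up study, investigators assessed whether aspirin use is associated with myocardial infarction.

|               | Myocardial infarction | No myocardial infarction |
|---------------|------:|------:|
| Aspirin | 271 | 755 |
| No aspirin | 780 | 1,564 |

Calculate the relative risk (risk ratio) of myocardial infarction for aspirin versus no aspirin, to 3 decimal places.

Cells: a = 271, b = 755, c = 780, d = 1564.
Risk in exposed = 271/1026 = 0.26413; risk in unexposed = 780/2344 = 0.33276.
RR = 0.26413 / 0.33276 = 0.79375
The risk is 21% lower among the exposed than among the unexposed.

0.794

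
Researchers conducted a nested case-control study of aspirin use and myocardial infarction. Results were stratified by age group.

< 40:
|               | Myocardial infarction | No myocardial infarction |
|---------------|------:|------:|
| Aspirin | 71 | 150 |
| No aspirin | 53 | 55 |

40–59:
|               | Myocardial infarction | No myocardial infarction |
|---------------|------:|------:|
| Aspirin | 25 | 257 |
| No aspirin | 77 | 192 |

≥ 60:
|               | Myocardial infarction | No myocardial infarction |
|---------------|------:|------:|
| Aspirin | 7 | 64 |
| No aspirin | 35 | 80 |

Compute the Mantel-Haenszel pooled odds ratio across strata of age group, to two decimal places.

0.33

OR_MH = Σ(aᵢdᵢ/nᵢ) / Σ(bᵢcᵢ/nᵢ), where nᵢ is the stratum total.
Stratum 1 (< 40): n = 329; a·d/n = 71·55/329 = 11.8693; b·c/n = 150·53/329 = 24.1641
Stratum 2 (40–59): n = 551; a·d/n = 25·192/551 = 8.7114; b·c/n = 257·77/551 = 35.9147
Stratum 3 (≥ 60): n = 186; a·d/n = 7·80/186 = 3.0108; b·c/n = 64·35/186 = 12.0430
OR_MH = (11.8693 + 8.7114 + 3.0108) / (24.1641 + 35.9147 + 12.0430) = 23.5915 / 72.1218 = 0.32711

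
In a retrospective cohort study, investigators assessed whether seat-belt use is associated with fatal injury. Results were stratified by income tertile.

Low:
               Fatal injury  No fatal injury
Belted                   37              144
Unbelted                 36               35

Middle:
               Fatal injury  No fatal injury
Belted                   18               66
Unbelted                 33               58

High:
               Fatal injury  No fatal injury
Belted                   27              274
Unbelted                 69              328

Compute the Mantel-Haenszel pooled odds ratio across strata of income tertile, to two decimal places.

0.40

OR_MH = Σ(aᵢdᵢ/nᵢ) / Σ(bᵢcᵢ/nᵢ), where nᵢ is the stratum total.
Stratum 1 (Low): n = 252; a·d/n = 37·35/252 = 5.1389; b·c/n = 144·36/252 = 20.5714
Stratum 2 (Middle): n = 175; a·d/n = 18·58/175 = 5.9657; b·c/n = 66·33/175 = 12.4457
Stratum 3 (High): n = 698; a·d/n = 27·328/698 = 12.6877; b·c/n = 274·69/698 = 27.0860
OR_MH = (5.1389 + 5.9657 + 12.6877) / (20.5714 + 12.4457 + 27.0860) = 23.7923 / 60.1031 = 0.39586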